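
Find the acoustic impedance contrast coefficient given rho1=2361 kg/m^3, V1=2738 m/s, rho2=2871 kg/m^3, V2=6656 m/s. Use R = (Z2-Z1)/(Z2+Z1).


Z1 = 2361 * 2738 = 6464418
Z2 = 2871 * 6656 = 19109376
R = (19109376 - 6464418) / (19109376 + 6464418) = 12644958 / 25573794 = 0.4944

0.4944


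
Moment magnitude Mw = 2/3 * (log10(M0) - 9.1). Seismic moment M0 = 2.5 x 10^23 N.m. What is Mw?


log10(M0) = log10(2.5 x 10^23) = 23.3979
Mw = 2/3 * (23.3979 - 9.1)
= 2/3 * 14.2979
= 9.53

9.53


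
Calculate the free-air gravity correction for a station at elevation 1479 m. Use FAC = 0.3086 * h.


FAC = 0.3086 * h
= 0.3086 * 1479
= 456.4194 mGal

456.4194


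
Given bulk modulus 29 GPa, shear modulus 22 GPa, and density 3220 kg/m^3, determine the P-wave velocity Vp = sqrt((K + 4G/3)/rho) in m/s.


First compute the effective modulus:
K + 4G/3 = 29e9 + 4*22e9/3 = 58333333333.33 Pa
Then divide by density:
58333333333.33 / 3220 = 18115942.029 Pa/(kg/m^3)
Take the square root:
Vp = sqrt(18115942.029) = 4256.28 m/s

4256.28


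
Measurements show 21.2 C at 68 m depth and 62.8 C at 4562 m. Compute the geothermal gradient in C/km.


dT = 62.8 - 21.2 = 41.6 C
dz = 4562 - 68 = 4494 m
gradient = dT/dz * 1000 = 41.6/4494 * 1000 = 9.2568 C/km

9.2568


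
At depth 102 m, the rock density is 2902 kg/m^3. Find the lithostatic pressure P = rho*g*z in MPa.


P = rho * g * z / 1e6
= 2902 * 9.81 * 102 / 1e6
= 2903799.24 / 1e6
= 2.9038 MPa

2.9038


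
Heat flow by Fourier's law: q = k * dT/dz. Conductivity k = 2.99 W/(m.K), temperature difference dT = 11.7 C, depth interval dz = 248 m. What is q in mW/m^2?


q = k * dT / dz * 1000
= 2.99 * 11.7 / 248 * 1000
= 0.14106 * 1000
= 141.0605 mW/m^2

141.0605


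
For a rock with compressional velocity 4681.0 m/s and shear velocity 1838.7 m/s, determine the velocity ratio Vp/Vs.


Vp/Vs = 4681.0 / 1838.7
= 2.5458

2.5458


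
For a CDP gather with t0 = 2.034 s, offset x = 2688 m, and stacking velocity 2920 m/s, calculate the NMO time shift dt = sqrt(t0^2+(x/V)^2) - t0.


x/Vnmo = 2688/2920 = 0.920548
(x/Vnmo)^2 = 0.847409
t0^2 = 4.137156
sqrt(4.137156 + 0.847409) = 2.232614
dt = 2.232614 - 2.034 = 0.198614

0.198614


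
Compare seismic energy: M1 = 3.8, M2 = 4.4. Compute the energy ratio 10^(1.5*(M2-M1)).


M2 - M1 = 4.4 - 3.8 = 0.6
1.5 * 0.6 = 0.9
ratio = 10^0.9 = 7.94

7.94


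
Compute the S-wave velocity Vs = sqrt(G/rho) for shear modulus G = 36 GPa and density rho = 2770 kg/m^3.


Convert G to Pa: G = 36e9 Pa
Compute G/rho = 36e9 / 2770 = 12996389.8917
Vs = sqrt(12996389.8917) = 3605.05 m/s

3605.05


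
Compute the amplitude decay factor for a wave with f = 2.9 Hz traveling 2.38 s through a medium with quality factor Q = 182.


pi*f*t/Q = pi*2.9*2.38/182 = 0.119139
A/A0 = exp(-0.119139) = 0.887685

0.887685


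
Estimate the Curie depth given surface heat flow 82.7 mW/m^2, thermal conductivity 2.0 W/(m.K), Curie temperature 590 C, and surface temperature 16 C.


T_Curie - T_surf = 590 - 16 = 574 C
Convert q to W/m^2: 82.7 mW/m^2 = 0.0827 W/m^2
d = 574 * 2.0 / 0.0827 = 13881.5 m

13881.5


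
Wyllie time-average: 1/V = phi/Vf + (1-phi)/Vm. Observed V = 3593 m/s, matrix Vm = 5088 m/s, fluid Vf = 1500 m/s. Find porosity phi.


1/V - 1/Vm = 1/3593 - 1/5088 = 8.178e-05
1/Vf - 1/Vm = 1/1500 - 1/5088 = 0.00047013
phi = 8.178e-05 / 0.00047013 = 0.1739

0.1739


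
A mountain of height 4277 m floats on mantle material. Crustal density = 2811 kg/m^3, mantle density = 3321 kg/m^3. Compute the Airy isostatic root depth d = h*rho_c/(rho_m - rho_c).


rho_m - rho_c = 3321 - 2811 = 510
d = 4277 * 2811 / 510
= 12022647 / 510
= 23573.82 m

23573.82


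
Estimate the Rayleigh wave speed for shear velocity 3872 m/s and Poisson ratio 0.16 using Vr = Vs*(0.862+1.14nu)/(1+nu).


Numerator factor = 0.862 + 1.14*0.16 = 1.0444
Denominator = 1 + 0.16 = 1.16
Vr = 3872 * 1.0444 / 1.16 = 3486.14 m/s

3486.14


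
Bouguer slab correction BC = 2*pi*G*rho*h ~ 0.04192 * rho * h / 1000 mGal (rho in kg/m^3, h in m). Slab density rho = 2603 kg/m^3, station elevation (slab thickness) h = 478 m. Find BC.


BC = 0.04192 * rho * h / 1000
= 0.04192 * 2603 * 478 / 1000
= 52.1583 mGal

52.1583


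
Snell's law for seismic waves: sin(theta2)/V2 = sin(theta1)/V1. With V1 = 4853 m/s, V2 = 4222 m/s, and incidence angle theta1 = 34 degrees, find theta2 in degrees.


sin(theta1) = sin(34 deg) = 0.559193
sin(theta2) = V2/V1 * sin(theta1) = 4222/4853 * 0.559193 = 0.486485
theta2 = arcsin(0.486485) = 29.1098 degrees

29.1098


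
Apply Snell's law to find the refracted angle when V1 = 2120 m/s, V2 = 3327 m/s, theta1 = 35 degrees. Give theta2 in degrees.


sin(theta1) = sin(35 deg) = 0.573576
sin(theta2) = V2/V1 * sin(theta1) = 3327/2120 * 0.573576 = 0.900136
theta2 = arcsin(0.900136) = 64.176 degrees

64.176


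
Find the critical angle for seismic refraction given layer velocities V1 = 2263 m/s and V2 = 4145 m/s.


V1/V2 = 2263/4145 = 0.545959
theta_c = arcsin(0.545959) = 33.0902 degrees

33.0902


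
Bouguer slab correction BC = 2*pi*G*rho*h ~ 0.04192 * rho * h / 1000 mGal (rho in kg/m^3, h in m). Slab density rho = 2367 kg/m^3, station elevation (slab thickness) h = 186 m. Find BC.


BC = 0.04192 * rho * h / 1000
= 0.04192 * 2367 * 186 / 1000
= 18.4558 mGal

18.4558


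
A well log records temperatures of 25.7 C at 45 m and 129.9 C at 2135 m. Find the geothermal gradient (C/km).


dT = 129.9 - 25.7 = 104.2 C
dz = 2135 - 45 = 2090 m
gradient = dT/dz * 1000 = 104.2/2090 * 1000 = 49.8565 C/km

49.8565


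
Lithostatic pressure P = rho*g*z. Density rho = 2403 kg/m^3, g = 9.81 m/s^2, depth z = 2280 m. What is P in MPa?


P = rho * g * z / 1e6
= 2403 * 9.81 * 2280 / 1e6
= 53747420.4 / 1e6
= 53.7474 MPa

53.7474


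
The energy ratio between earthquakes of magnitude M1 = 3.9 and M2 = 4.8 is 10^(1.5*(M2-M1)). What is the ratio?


M2 - M1 = 4.8 - 3.9 = 0.9
1.5 * 0.9 = 1.35
ratio = 10^1.35 = 22.39

22.39


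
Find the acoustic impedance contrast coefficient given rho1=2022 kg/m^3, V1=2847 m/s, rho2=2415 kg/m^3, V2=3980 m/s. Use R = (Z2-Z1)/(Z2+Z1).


Z1 = 2022 * 2847 = 5756634
Z2 = 2415 * 3980 = 9611700
R = (9611700 - 5756634) / (9611700 + 5756634) = 3855066 / 15368334 = 0.2508

0.2508


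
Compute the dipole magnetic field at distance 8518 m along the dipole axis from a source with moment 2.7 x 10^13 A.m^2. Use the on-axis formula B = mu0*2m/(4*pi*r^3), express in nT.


m = 2.7 x 10^13 = 27000000000000 A.m^2
2m = 54000000000000 A.m^2
r^3 = 8518^3 = 618034767832
B = (4pi*10^-7) * 54000000000000 / (4*pi * 618034767832) * 1e9
= 67858401.31754 / 7766453945136.34 * 1e9
= 8737.3725 nT

8737.3725


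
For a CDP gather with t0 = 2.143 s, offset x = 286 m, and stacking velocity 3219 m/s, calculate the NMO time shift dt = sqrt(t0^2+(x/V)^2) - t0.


x/Vnmo = 286/3219 = 0.088847
(x/Vnmo)^2 = 0.007894
t0^2 = 4.592449
sqrt(4.592449 + 0.007894) = 2.144841
dt = 2.144841 - 2.143 = 0.001841

0.001841


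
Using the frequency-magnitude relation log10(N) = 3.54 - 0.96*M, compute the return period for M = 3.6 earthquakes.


log10(N) = 3.54 - 0.96*3.6 = 0.084
N = 10^0.084 = 1.213389
T = 1/N = 1/1.213389 = 0.8241 years

0.8241


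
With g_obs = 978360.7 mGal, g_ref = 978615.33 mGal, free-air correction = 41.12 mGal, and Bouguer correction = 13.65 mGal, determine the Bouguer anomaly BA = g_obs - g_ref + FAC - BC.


BA = g_obs - g_ref + FAC - BC
= 978360.7 - 978615.33 + 41.12 - 13.65
= -227.16 mGal

-227.16


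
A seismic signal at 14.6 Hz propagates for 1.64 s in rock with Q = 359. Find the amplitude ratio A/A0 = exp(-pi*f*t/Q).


pi*f*t/Q = pi*14.6*1.64/359 = 0.209533
A/A0 = exp(-0.209533) = 0.810963

0.810963


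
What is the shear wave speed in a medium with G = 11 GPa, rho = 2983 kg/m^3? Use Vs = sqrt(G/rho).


Convert G to Pa: G = 11e9 Pa
Compute G/rho = 11e9 / 2983 = 3687562.8562
Vs = sqrt(3687562.8562) = 1920.3 m/s

1920.3


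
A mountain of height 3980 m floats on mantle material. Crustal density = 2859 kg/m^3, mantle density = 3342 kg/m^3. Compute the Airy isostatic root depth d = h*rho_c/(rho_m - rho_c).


rho_m - rho_c = 3342 - 2859 = 483
d = 3980 * 2859 / 483
= 11378820 / 483
= 23558.63 m

23558.63


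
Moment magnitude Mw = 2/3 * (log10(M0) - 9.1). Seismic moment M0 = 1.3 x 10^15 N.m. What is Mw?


log10(M0) = log10(1.3 x 10^15) = 15.1139
Mw = 2/3 * (15.1139 - 9.1)
= 2/3 * 6.0139
= 4.01

4.01


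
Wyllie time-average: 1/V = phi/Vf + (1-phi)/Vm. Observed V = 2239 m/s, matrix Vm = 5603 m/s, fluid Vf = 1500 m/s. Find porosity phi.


1/V - 1/Vm = 1/2239 - 1/5603 = 0.00026815
1/Vf - 1/Vm = 1/1500 - 1/5603 = 0.00048819
phi = 0.00026815 / 0.00048819 = 0.5493

0.5493


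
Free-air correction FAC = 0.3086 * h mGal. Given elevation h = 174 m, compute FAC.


FAC = 0.3086 * h
= 0.3086 * 174
= 53.6964 mGal

53.6964


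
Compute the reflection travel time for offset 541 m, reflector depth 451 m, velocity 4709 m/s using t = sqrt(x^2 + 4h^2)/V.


x^2 + 4h^2 = 541^2 + 4*451^2 = 292681 + 813604 = 1106285
sqrt(1106285) = 1051.8008
t = 1051.8008 / 4709 = 0.2234 s

0.2234


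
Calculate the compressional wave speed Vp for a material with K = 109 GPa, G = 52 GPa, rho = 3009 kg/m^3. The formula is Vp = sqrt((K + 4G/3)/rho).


First compute the effective modulus:
K + 4G/3 = 109e9 + 4*52e9/3 = 178333333333.33 Pa
Then divide by density:
178333333333.33 / 3009 = 59266644.5109 Pa/(kg/m^3)
Take the square root:
Vp = sqrt(59266644.5109) = 7698.48 m/s

7698.48


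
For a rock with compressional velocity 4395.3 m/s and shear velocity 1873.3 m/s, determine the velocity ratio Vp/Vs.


Vp/Vs = 4395.3 / 1873.3
= 2.3463

2.3463


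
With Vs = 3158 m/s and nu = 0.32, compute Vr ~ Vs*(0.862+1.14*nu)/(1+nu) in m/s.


Numerator factor = 0.862 + 1.14*0.32 = 1.2268
Denominator = 1 + 0.32 = 1.32
Vr = 3158 * 1.2268 / 1.32 = 2935.03 m/s

2935.03


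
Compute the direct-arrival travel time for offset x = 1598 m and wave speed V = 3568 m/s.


t = x / V
= 1598 / 3568
= 0.4479 s

0.4479


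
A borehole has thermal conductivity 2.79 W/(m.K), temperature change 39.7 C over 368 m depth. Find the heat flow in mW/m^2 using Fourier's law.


q = k * dT / dz * 1000
= 2.79 * 39.7 / 368 * 1000
= 0.300986 * 1000
= 300.9864 mW/m^2

300.9864


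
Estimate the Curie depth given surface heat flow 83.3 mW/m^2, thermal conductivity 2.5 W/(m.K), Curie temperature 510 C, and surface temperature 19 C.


T_Curie - T_surf = 510 - 19 = 491 C
Convert q to W/m^2: 83.3 mW/m^2 = 0.0833 W/m^2
d = 491 * 2.5 / 0.0833 = 14735.89 m

14735.89


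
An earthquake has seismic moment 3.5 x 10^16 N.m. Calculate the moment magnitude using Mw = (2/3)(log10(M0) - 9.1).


log10(M0) = log10(3.5 x 10^16) = 16.5441
Mw = 2/3 * (16.5441 - 9.1)
= 2/3 * 7.4441
= 4.96

4.96


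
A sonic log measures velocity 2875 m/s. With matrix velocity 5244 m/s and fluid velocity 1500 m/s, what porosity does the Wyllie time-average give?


1/V - 1/Vm = 1/2875 - 1/5244 = 0.00015713
1/Vf - 1/Vm = 1/1500 - 1/5244 = 0.00047597
phi = 0.00015713 / 0.00047597 = 0.3301

0.3301


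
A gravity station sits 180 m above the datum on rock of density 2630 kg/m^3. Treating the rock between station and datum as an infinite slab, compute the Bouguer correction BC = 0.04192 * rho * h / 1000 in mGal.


BC = 0.04192 * rho * h / 1000
= 0.04192 * 2630 * 180 / 1000
= 19.8449 mGal

19.8449


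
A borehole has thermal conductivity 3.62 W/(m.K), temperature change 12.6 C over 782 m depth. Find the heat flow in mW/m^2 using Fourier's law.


q = k * dT / dz * 1000
= 3.62 * 12.6 / 782 * 1000
= 0.058327 * 1000
= 58.3274 mW/m^2

58.3274


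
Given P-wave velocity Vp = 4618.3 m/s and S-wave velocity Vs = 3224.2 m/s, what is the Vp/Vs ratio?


Vp/Vs = 4618.3 / 3224.2
= 1.4324

1.4324


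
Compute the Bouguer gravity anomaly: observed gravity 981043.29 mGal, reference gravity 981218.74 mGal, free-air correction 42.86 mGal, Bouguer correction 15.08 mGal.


BA = g_obs - g_ref + FAC - BC
= 981043.29 - 981218.74 + 42.86 - 15.08
= -147.67 mGal

-147.67


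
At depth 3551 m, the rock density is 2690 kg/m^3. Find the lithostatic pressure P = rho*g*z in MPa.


P = rho * g * z / 1e6
= 2690 * 9.81 * 3551 / 1e6
= 93706983.9 / 1e6
= 93.707 MPa

93.707


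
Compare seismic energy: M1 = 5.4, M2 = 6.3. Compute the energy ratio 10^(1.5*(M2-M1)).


M2 - M1 = 6.3 - 5.4 = 0.9
1.5 * 0.9 = 1.35
ratio = 10^1.35 = 22.39

22.39


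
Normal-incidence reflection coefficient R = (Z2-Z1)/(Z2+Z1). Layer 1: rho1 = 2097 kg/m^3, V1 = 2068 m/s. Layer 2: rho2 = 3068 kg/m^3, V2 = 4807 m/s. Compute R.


Z1 = 2097 * 2068 = 4336596
Z2 = 3068 * 4807 = 14747876
R = (14747876 - 4336596) / (14747876 + 4336596) = 10411280 / 19084472 = 0.5455

0.5455


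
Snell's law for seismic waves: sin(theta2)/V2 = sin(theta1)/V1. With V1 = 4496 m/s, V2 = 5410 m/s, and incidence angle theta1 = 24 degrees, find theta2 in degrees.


sin(theta1) = sin(24 deg) = 0.406737
sin(theta2) = V2/V1 * sin(theta1) = 5410/4496 * 0.406737 = 0.489423
theta2 = arcsin(0.489423) = 29.3027 degrees

29.3027


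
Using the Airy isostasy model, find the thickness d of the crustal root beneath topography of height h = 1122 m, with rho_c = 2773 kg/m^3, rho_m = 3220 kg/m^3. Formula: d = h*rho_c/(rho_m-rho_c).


rho_m - rho_c = 3220 - 2773 = 447
d = 1122 * 2773 / 447
= 3111306 / 447
= 6960.42 m

6960.42


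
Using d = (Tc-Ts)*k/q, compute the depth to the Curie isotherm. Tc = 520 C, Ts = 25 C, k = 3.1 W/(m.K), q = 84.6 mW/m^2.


T_Curie - T_surf = 520 - 25 = 495 C
Convert q to W/m^2: 84.6 mW/m^2 = 0.0846 W/m^2
d = 495 * 3.1 / 0.0846 = 18138.3 m

18138.3


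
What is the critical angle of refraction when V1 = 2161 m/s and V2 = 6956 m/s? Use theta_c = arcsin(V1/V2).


V1/V2 = 2161/6956 = 0.310667
theta_c = arcsin(0.310667) = 18.0994 degrees

18.0994


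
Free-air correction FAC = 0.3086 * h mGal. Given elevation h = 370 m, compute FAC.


FAC = 0.3086 * h
= 0.3086 * 370
= 114.182 mGal

114.182


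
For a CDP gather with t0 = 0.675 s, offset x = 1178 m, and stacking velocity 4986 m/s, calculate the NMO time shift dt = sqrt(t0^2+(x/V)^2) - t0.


x/Vnmo = 1178/4986 = 0.236262
(x/Vnmo)^2 = 0.05582
t0^2 = 0.455625
sqrt(0.455625 + 0.05582) = 0.715153
dt = 0.715153 - 0.675 = 0.040153

0.040153


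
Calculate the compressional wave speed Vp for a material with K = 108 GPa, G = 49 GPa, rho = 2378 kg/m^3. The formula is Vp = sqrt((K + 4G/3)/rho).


First compute the effective modulus:
K + 4G/3 = 108e9 + 4*49e9/3 = 173333333333.33 Pa
Then divide by density:
173333333333.33 / 2378 = 72890384.0763 Pa/(kg/m^3)
Take the square root:
Vp = sqrt(72890384.0763) = 8537.59 m/s

8537.59


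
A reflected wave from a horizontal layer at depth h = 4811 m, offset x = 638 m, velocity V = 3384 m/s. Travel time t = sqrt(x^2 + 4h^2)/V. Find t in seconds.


x^2 + 4h^2 = 638^2 + 4*4811^2 = 407044 + 92582884 = 92989928
sqrt(92989928) = 9643.1285
t = 9643.1285 / 3384 = 2.8496 s

2.8496


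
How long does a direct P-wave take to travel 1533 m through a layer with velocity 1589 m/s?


t = x / V
= 1533 / 1589
= 0.9648 s

0.9648


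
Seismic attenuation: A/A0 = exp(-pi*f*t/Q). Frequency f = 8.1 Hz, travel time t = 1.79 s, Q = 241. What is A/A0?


pi*f*t/Q = pi*8.1*1.79/241 = 0.189004
A/A0 = exp(-0.189004) = 0.827783

0.827783


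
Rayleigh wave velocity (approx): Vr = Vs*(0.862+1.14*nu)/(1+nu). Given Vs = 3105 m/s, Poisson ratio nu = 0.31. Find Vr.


Numerator factor = 0.862 + 1.14*0.31 = 1.2154
Denominator = 1 + 0.31 = 1.31
Vr = 3105 * 1.2154 / 1.31 = 2880.78 m/s

2880.78


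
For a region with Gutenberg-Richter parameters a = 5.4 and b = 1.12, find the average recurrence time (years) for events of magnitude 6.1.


log10(N) = 5.4 - 1.12*6.1 = -1.432
N = 10^-1.432 = 0.036983
T = 1/N = 1/0.036983 = 27.0396 years

27.0396


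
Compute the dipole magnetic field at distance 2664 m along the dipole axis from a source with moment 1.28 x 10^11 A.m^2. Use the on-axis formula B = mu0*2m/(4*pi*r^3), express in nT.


m = 1.28 x 10^11 = 128000000000 A.m^2
2m = 256000000000 A.m^2
r^3 = 2664^3 = 18906130944
B = (4pi*10^-7) * 256000000000 / (4*pi * 18906130944) * 1e9
= 321699.087728 / 237581448325.91 * 1e9
= 1354.0581 nT

1354.0581


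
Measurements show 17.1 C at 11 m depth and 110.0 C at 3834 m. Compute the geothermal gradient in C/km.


dT = 110.0 - 17.1 = 92.9 C
dz = 3834 - 11 = 3823 m
gradient = dT/dz * 1000 = 92.9/3823 * 1000 = 24.3003 C/km

24.3003


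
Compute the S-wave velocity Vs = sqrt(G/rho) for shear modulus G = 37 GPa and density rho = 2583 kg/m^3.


Convert G to Pa: G = 37e9 Pa
Compute G/rho = 37e9 / 2583 = 14324428.9586
Vs = sqrt(14324428.9586) = 3784.76 m/s

3784.76


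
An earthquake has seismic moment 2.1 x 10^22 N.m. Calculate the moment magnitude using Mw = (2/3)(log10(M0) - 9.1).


log10(M0) = log10(2.1 x 10^22) = 22.3222
Mw = 2/3 * (22.3222 - 9.1)
= 2/3 * 13.2222
= 8.81

8.81


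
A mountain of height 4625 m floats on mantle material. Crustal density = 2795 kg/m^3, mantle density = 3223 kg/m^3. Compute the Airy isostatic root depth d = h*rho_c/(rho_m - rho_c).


rho_m - rho_c = 3223 - 2795 = 428
d = 4625 * 2795 / 428
= 12926875 / 428
= 30202.98 m

30202.98


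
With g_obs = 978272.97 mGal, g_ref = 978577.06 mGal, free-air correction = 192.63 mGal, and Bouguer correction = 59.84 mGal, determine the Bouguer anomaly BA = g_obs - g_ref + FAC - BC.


BA = g_obs - g_ref + FAC - BC
= 978272.97 - 978577.06 + 192.63 - 59.84
= -171.3 mGal

-171.3


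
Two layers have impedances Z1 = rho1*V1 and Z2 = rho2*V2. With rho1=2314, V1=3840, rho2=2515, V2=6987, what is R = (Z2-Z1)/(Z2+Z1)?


Z1 = 2314 * 3840 = 8885760
Z2 = 2515 * 6987 = 17572305
R = (17572305 - 8885760) / (17572305 + 8885760) = 8686545 / 26458065 = 0.3283

0.3283


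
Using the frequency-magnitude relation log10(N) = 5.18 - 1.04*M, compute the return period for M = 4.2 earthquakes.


log10(N) = 5.18 - 1.04*4.2 = 0.812
N = 10^0.812 = 6.486344
T = 1/N = 1/6.486344 = 0.1542 years

0.1542


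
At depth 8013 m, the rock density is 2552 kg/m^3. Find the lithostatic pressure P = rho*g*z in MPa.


P = rho * g * z / 1e6
= 2552 * 9.81 * 8013 / 1e6
= 200606416.56 / 1e6
= 200.6064 MPa

200.6064


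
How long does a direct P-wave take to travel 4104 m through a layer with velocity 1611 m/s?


t = x / V
= 4104 / 1611
= 2.5475 s

2.5475


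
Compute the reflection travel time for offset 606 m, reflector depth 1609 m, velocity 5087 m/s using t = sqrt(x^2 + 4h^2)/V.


x^2 + 4h^2 = 606^2 + 4*1609^2 = 367236 + 10355524 = 10722760
sqrt(10722760) = 3274.5626
t = 3274.5626 / 5087 = 0.6437 s

0.6437


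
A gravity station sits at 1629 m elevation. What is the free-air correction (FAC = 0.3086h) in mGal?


FAC = 0.3086 * h
= 0.3086 * 1629
= 502.7094 mGal

502.7094


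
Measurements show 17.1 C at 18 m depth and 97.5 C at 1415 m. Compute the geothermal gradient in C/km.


dT = 97.5 - 17.1 = 80.4 C
dz = 1415 - 18 = 1397 m
gradient = dT/dz * 1000 = 80.4/1397 * 1000 = 57.5519 C/km

57.5519


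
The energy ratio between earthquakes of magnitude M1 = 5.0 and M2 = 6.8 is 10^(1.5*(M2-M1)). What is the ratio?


M2 - M1 = 6.8 - 5.0 = 1.8
1.5 * 1.8 = 2.7
ratio = 10^2.7 = 501.19

501.19


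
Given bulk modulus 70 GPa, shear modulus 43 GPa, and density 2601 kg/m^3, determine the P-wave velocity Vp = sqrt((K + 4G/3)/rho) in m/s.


First compute the effective modulus:
K + 4G/3 = 70e9 + 4*43e9/3 = 127333333333.33 Pa
Then divide by density:
127333333333.33 / 2601 = 48955529.9244 Pa/(kg/m^3)
Take the square root:
Vp = sqrt(48955529.9244) = 6996.82 m/s

6996.82


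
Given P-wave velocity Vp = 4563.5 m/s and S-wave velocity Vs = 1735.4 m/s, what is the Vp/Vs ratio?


Vp/Vs = 4563.5 / 1735.4
= 2.6297

2.6297


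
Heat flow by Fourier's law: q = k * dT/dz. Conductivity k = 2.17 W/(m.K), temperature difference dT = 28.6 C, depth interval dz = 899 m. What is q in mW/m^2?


q = k * dT / dz * 1000
= 2.17 * 28.6 / 899 * 1000
= 0.069034 * 1000
= 69.0345 mW/m^2

69.0345


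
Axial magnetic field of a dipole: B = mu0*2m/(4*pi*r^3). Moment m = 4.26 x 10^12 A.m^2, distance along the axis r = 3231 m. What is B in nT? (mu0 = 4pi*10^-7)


m = 4.26 x 10^12 = 4260000000000 A.m^2
2m = 8520000000000 A.m^2
r^3 = 3231^3 = 33729575391
B = (4pi*10^-7) * 8520000000000 / (4*pi * 33729575391) * 1e9
= 10706547.763434 / 423858345028.27 * 1e9
= 25259.731 nT

25259.731


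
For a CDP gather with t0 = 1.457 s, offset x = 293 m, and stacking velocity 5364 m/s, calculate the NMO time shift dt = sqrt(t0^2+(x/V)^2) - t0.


x/Vnmo = 293/5364 = 0.054623
(x/Vnmo)^2 = 0.002984
t0^2 = 2.122849
sqrt(2.122849 + 0.002984) = 1.458024
dt = 1.458024 - 1.457 = 0.001024

0.001024


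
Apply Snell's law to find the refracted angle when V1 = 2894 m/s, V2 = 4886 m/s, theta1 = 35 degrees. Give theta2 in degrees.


sin(theta1) = sin(35 deg) = 0.573576
sin(theta2) = V2/V1 * sin(theta1) = 4886/2894 * 0.573576 = 0.968381
theta2 = arcsin(0.968381) = 75.5535 degrees

75.5535


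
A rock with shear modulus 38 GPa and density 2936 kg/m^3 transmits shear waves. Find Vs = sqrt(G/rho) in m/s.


Convert G to Pa: G = 38e9 Pa
Compute G/rho = 38e9 / 2936 = 12942779.2916
Vs = sqrt(12942779.2916) = 3597.61 m/s

3597.61


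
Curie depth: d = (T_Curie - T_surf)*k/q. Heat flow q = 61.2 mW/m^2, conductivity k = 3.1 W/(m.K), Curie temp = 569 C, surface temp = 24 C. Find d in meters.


T_Curie - T_surf = 569 - 24 = 545 C
Convert q to W/m^2: 61.2 mW/m^2 = 0.0612 W/m^2
d = 545 * 3.1 / 0.0612 = 27606.21 m

27606.21


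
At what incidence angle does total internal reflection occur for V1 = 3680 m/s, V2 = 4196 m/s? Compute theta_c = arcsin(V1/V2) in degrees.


V1/V2 = 3680/4196 = 0.877026
theta_c = arcsin(0.877026) = 61.2856 degrees

61.2856


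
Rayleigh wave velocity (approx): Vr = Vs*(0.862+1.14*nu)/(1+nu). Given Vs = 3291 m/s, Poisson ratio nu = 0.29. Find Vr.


Numerator factor = 0.862 + 1.14*0.29 = 1.1926
Denominator = 1 + 0.29 = 1.29
Vr = 3291 * 1.1926 / 1.29 = 3042.52 m/s

3042.52


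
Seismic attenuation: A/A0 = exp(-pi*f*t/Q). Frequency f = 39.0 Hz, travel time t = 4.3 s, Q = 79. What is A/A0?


pi*f*t/Q = pi*39.0*4.3/79 = 6.668925
A/A0 = exp(-6.668925) = 0.00127

0.00127


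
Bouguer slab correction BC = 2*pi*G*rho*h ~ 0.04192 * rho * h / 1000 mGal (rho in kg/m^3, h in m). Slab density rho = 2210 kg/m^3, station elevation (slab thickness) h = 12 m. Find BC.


BC = 0.04192 * rho * h / 1000
= 0.04192 * 2210 * 12 / 1000
= 1.1117 mGal

1.1117


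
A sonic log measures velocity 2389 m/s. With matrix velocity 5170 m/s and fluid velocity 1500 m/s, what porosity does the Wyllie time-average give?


1/V - 1/Vm = 1/2389 - 1/5170 = 0.00022516
1/Vf - 1/Vm = 1/1500 - 1/5170 = 0.00047324
phi = 0.00022516 / 0.00047324 = 0.4758

0.4758


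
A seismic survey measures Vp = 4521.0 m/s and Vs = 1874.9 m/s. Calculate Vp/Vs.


Vp/Vs = 4521.0 / 1874.9
= 2.4113

2.4113


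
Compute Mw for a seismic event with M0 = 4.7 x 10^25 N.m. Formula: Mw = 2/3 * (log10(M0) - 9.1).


log10(M0) = log10(4.7 x 10^25) = 25.6721
Mw = 2/3 * (25.6721 - 9.1)
= 2/3 * 16.5721
= 11.05

11.05


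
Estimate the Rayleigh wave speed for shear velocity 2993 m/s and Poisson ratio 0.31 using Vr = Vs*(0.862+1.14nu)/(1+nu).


Numerator factor = 0.862 + 1.14*0.31 = 1.2154
Denominator = 1 + 0.31 = 1.31
Vr = 2993 * 1.2154 / 1.31 = 2776.86 m/s

2776.86


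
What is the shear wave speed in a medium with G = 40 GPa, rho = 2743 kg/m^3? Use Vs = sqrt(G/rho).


Convert G to Pa: G = 40e9 Pa
Compute G/rho = 40e9 / 2743 = 14582573.8243
Vs = sqrt(14582573.8243) = 3818.71 m/s

3818.71


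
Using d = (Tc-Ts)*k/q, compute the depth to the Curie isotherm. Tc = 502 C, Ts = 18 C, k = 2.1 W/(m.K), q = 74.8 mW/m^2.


T_Curie - T_surf = 502 - 18 = 484 C
Convert q to W/m^2: 74.8 mW/m^2 = 0.0748 W/m^2
d = 484 * 2.1 / 0.0748 = 13588.24 m

13588.24


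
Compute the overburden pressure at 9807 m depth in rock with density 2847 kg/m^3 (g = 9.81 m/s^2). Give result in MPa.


P = rho * g * z / 1e6
= 2847 * 9.81 * 9807 / 1e6
= 273900389.49 / 1e6
= 273.9004 MPa

273.9004


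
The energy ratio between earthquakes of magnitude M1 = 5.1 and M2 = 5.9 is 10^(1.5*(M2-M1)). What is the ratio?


M2 - M1 = 5.9 - 5.1 = 0.8
1.5 * 0.8 = 1.2
ratio = 10^1.2 = 15.85

15.85


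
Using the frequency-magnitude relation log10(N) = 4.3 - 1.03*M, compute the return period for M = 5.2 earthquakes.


log10(N) = 4.3 - 1.03*5.2 = -1.056
N = 10^-1.056 = 0.087902
T = 1/N = 1/0.087902 = 11.3763 years

11.3763


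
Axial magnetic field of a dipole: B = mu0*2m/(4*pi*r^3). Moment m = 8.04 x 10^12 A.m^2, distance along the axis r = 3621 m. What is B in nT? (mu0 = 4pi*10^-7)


m = 8.04 x 10^12 = 8040000000000 A.m^2
2m = 16080000000000 A.m^2
r^3 = 3621^3 = 47477252061
B = (4pi*10^-7) * 16080000000000 / (4*pi * 47477252061) * 1e9
= 20206723.94789 / 596616745149.87 * 1e9
= 33868.8515 nT

33868.8515


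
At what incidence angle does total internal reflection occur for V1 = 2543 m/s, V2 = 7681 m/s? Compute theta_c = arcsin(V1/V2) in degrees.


V1/V2 = 2543/7681 = 0.331077
theta_c = arcsin(0.331077) = 19.3341 degrees

19.3341


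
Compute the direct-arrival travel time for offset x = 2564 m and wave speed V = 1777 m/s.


t = x / V
= 2564 / 1777
= 1.4429 s

1.4429


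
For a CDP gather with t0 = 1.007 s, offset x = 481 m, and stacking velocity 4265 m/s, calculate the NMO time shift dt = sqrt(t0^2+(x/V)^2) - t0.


x/Vnmo = 481/4265 = 0.112778
(x/Vnmo)^2 = 0.012719
t0^2 = 1.014049
sqrt(1.014049 + 0.012719) = 1.013296
dt = 1.013296 - 1.007 = 0.006296

0.006296


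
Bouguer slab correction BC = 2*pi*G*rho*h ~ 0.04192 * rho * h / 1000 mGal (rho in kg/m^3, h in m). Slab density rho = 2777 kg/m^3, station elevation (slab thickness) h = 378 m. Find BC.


BC = 0.04192 * rho * h / 1000
= 0.04192 * 2777 * 378 / 1000
= 44.0037 mGal

44.0037


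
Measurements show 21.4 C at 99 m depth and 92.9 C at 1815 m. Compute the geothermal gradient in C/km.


dT = 92.9 - 21.4 = 71.5 C
dz = 1815 - 99 = 1716 m
gradient = dT/dz * 1000 = 71.5/1716 * 1000 = 41.6667 C/km

41.6667


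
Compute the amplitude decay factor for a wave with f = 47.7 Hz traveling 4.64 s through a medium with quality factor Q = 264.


pi*f*t/Q = pi*47.7*4.64/264 = 2.633797
A/A0 = exp(-2.633797) = 0.071805

0.071805


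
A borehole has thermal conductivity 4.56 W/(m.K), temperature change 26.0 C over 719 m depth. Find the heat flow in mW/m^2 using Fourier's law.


q = k * dT / dz * 1000
= 4.56 * 26.0 / 719 * 1000
= 0.164896 * 1000
= 164.8957 mW/m^2

164.8957


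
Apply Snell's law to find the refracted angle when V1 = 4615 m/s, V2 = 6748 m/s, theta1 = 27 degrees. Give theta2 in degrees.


sin(theta1) = sin(27 deg) = 0.45399
sin(theta2) = V2/V1 * sin(theta1) = 6748/4615 * 0.45399 = 0.66382
theta2 = arcsin(0.66382) = 41.5918 degrees

41.5918


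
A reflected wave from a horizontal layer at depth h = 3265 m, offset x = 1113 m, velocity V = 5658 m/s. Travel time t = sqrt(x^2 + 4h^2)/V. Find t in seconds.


x^2 + 4h^2 = 1113^2 + 4*3265^2 = 1238769 + 42640900 = 43879669
sqrt(43879669) = 6624.1731
t = 6624.1731 / 5658 = 1.1708 s

1.1708


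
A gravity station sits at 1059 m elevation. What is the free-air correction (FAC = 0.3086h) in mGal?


FAC = 0.3086 * h
= 0.3086 * 1059
= 326.8074 mGal

326.8074


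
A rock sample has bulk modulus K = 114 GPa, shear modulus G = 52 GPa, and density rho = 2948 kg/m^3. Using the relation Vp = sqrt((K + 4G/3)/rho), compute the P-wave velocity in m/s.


First compute the effective modulus:
K + 4G/3 = 114e9 + 4*52e9/3 = 183333333333.33 Pa
Then divide by density:
183333333333.33 / 2948 = 62189054.7264 Pa/(kg/m^3)
Take the square root:
Vp = sqrt(62189054.7264) = 7886.0 m/s

7886.0


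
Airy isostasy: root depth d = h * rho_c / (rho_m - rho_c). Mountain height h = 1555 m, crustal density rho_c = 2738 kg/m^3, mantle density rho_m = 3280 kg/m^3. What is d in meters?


rho_m - rho_c = 3280 - 2738 = 542
d = 1555 * 2738 / 542
= 4257590 / 542
= 7855.33 m

7855.33


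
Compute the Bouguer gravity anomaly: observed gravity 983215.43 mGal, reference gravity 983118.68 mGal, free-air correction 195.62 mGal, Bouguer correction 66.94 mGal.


BA = g_obs - g_ref + FAC - BC
= 983215.43 - 983118.68 + 195.62 - 66.94
= 225.43 mGal

225.43


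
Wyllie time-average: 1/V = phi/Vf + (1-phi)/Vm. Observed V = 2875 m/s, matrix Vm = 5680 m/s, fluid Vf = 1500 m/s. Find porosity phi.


1/V - 1/Vm = 1/2875 - 1/5680 = 0.00017177
1/Vf - 1/Vm = 1/1500 - 1/5680 = 0.00049061
phi = 0.00017177 / 0.00049061 = 0.3501

0.3501


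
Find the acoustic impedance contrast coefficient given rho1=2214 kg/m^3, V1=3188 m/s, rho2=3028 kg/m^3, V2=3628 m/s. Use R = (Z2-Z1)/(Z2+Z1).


Z1 = 2214 * 3188 = 7058232
Z2 = 3028 * 3628 = 10985584
R = (10985584 - 7058232) / (10985584 + 7058232) = 3927352 / 18043816 = 0.2177

0.2177


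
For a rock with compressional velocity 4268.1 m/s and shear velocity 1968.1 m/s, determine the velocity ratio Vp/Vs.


Vp/Vs = 4268.1 / 1968.1
= 2.1686

2.1686


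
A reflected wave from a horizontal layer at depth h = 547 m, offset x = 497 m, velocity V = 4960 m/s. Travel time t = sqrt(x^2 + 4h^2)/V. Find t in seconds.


x^2 + 4h^2 = 497^2 + 4*547^2 = 247009 + 1196836 = 1443845
sqrt(1443845) = 1201.601
t = 1201.601 / 4960 = 0.2423 s

0.2423


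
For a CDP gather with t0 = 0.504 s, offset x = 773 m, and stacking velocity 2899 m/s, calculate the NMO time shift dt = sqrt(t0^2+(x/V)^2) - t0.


x/Vnmo = 773/2899 = 0.266644
(x/Vnmo)^2 = 0.071099
t0^2 = 0.254016
sqrt(0.254016 + 0.071099) = 0.570188
dt = 0.570188 - 0.504 = 0.066188

0.066188


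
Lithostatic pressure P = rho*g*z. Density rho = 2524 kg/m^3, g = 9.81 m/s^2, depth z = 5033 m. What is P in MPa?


P = rho * g * z / 1e6
= 2524 * 9.81 * 5033 / 1e6
= 124619294.52 / 1e6
= 124.6193 MPa

124.6193


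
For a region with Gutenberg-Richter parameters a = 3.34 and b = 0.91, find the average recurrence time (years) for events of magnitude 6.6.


log10(N) = 3.34 - 0.91*6.6 = -2.666
N = 10^-2.666 = 0.002158
T = 1/N = 1/0.002158 = 463.4469 years

463.4469


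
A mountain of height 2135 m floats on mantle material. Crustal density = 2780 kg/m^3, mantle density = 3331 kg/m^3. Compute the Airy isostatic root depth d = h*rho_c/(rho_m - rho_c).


rho_m - rho_c = 3331 - 2780 = 551
d = 2135 * 2780 / 551
= 5935300 / 551
= 10771.87 m

10771.87


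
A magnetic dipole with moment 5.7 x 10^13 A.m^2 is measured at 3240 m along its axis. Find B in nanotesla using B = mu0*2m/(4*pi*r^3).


m = 5.7 x 10^13 = 57000000000000 A.m^2
2m = 114000000000000 A.m^2
r^3 = 3240^3 = 34012224000
B = (4pi*10^-7) * 114000000000000 / (4*pi * 34012224000) * 1e9
= 143256625.003695 / 427410212202.6 * 1e9
= 335173.6129 nT

335173.6129


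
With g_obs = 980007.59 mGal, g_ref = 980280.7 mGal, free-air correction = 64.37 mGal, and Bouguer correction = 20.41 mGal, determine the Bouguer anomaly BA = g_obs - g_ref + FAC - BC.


BA = g_obs - g_ref + FAC - BC
= 980007.59 - 980280.7 + 64.37 - 20.41
= -229.15 mGal

-229.15


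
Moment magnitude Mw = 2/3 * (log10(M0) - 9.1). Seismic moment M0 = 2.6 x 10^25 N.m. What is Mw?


log10(M0) = log10(2.6 x 10^25) = 25.415
Mw = 2/3 * (25.415 - 9.1)
= 2/3 * 16.315
= 10.88

10.88


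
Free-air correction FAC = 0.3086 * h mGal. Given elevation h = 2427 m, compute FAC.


FAC = 0.3086 * h
= 0.3086 * 2427
= 748.9722 mGal

748.9722


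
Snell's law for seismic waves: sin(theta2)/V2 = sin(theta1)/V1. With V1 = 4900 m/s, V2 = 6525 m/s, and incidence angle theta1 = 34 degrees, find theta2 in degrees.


sin(theta1) = sin(34 deg) = 0.559193
sin(theta2) = V2/V1 * sin(theta1) = 6525/4900 * 0.559193 = 0.74464
theta2 = arcsin(0.74464) = 48.1281 degrees

48.1281


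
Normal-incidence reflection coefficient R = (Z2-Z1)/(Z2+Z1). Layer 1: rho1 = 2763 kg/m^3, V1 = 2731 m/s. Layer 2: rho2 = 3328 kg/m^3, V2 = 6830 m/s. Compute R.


Z1 = 2763 * 2731 = 7545753
Z2 = 3328 * 6830 = 22730240
R = (22730240 - 7545753) / (22730240 + 7545753) = 15184487 / 30275993 = 0.5015

0.5015


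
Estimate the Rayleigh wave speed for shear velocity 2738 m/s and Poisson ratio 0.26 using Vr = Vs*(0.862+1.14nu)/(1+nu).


Numerator factor = 0.862 + 1.14*0.26 = 1.1584
Denominator = 1 + 0.26 = 1.26
Vr = 2738 * 1.1584 / 1.26 = 2517.22 m/s

2517.22


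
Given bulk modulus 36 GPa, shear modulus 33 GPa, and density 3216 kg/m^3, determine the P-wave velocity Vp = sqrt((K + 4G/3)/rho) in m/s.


First compute the effective modulus:
K + 4G/3 = 36e9 + 4*33e9/3 = 80000000000.0 Pa
Then divide by density:
80000000000.0 / 3216 = 24875621.8905 Pa/(kg/m^3)
Take the square root:
Vp = sqrt(24875621.8905) = 4987.55 m/s

4987.55


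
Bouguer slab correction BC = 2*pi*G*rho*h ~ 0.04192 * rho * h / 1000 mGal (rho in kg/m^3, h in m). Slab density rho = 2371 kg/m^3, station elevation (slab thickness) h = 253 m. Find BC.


BC = 0.04192 * rho * h / 1000
= 0.04192 * 2371 * 253 / 1000
= 25.1463 mGal

25.1463


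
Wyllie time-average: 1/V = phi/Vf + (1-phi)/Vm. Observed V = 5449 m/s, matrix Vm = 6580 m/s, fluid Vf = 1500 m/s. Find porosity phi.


1/V - 1/Vm = 1/5449 - 1/6580 = 3.154e-05
1/Vf - 1/Vm = 1/1500 - 1/6580 = 0.00051469
phi = 3.154e-05 / 0.00051469 = 0.0613

0.0613


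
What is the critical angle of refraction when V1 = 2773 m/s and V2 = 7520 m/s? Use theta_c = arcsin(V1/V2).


V1/V2 = 2773/7520 = 0.36875
theta_c = arcsin(0.36875) = 21.6385 degrees

21.6385


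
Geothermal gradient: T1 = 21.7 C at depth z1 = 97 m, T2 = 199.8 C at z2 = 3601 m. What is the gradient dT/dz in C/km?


dT = 199.8 - 21.7 = 178.1 C
dz = 3601 - 97 = 3504 m
gradient = dT/dz * 1000 = 178.1/3504 * 1000 = 50.8276 C/km

50.8276


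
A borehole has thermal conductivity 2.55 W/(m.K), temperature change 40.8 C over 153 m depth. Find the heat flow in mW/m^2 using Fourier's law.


q = k * dT / dz * 1000
= 2.55 * 40.8 / 153 * 1000
= 0.68 * 1000
= 680.0 mW/m^2

680.0


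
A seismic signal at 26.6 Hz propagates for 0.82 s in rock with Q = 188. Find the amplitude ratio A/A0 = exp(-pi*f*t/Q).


pi*f*t/Q = pi*26.6*0.82/188 = 0.364492
A/A0 = exp(-0.364492) = 0.69455

0.69455


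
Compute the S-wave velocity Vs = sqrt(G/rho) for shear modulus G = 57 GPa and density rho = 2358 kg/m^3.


Convert G to Pa: G = 57e9 Pa
Compute G/rho = 57e9 / 2358 = 24173027.9898
Vs = sqrt(24173027.9898) = 4916.61 m/s

4916.61


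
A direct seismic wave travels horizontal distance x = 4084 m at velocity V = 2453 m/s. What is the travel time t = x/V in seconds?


t = x / V
= 4084 / 2453
= 1.6649 s

1.6649


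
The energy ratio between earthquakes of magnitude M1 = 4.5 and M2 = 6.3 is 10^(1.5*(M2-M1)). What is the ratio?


M2 - M1 = 6.3 - 4.5 = 1.8
1.5 * 1.8 = 2.7
ratio = 10^2.7 = 501.19

501.19


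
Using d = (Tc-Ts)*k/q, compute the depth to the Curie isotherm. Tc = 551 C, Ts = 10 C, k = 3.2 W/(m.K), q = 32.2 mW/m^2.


T_Curie - T_surf = 551 - 10 = 541 C
Convert q to W/m^2: 32.2 mW/m^2 = 0.0322 W/m^2
d = 541 * 3.2 / 0.0322 = 53763.98 m

53763.98


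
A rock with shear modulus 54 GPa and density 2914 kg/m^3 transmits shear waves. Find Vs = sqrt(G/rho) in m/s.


Convert G to Pa: G = 54e9 Pa
Compute G/rho = 54e9 / 2914 = 18531228.5518
Vs = sqrt(18531228.5518) = 4304.79 m/s

4304.79


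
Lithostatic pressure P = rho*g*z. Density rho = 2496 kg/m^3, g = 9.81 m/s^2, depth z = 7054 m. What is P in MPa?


P = rho * g * z / 1e6
= 2496 * 9.81 * 7054 / 1e6
= 172722551.04 / 1e6
= 172.7226 MPa

172.7226


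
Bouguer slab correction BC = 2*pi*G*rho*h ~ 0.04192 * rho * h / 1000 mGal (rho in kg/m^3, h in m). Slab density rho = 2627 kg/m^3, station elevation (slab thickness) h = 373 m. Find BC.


BC = 0.04192 * rho * h / 1000
= 0.04192 * 2627 * 373 / 1000
= 41.0762 mGal

41.0762


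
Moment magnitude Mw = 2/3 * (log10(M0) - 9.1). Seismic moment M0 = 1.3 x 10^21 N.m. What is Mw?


log10(M0) = log10(1.3 x 10^21) = 21.1139
Mw = 2/3 * (21.1139 - 9.1)
= 2/3 * 12.0139
= 8.01

8.01


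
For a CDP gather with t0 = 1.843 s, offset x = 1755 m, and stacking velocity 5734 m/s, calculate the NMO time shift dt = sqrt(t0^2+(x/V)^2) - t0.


x/Vnmo = 1755/5734 = 0.306069
(x/Vnmo)^2 = 0.093678
t0^2 = 3.396649
sqrt(3.396649 + 0.093678) = 1.868242
dt = 1.868242 - 1.843 = 0.025242

0.025242


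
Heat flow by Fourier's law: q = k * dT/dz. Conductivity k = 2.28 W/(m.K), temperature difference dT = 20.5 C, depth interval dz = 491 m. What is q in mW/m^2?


q = k * dT / dz * 1000
= 2.28 * 20.5 / 491 * 1000
= 0.095193 * 1000
= 95.1935 mW/m^2

95.1935


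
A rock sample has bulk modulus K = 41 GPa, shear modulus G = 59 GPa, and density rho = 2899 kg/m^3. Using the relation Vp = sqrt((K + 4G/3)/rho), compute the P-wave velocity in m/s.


First compute the effective modulus:
K + 4G/3 = 41e9 + 4*59e9/3 = 119666666666.67 Pa
Then divide by density:
119666666666.67 / 2899 = 41278601.8167 Pa/(kg/m^3)
Take the square root:
Vp = sqrt(41278601.8167) = 6424.84 m/s

6424.84


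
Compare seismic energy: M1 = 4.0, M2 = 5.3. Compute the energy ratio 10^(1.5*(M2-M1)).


M2 - M1 = 5.3 - 4.0 = 1.3
1.5 * 1.3 = 1.95
ratio = 10^1.95 = 89.13

89.13


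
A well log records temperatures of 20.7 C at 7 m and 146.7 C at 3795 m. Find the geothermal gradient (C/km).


dT = 146.7 - 20.7 = 126.0 C
dz = 3795 - 7 = 3788 m
gradient = dT/dz * 1000 = 126.0/3788 * 1000 = 33.2629 C/km

33.2629


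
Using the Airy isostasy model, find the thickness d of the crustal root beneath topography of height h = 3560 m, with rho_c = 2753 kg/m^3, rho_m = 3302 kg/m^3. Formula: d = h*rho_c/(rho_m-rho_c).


rho_m - rho_c = 3302 - 2753 = 549
d = 3560 * 2753 / 549
= 9800680 / 549
= 17851.88 m

17851.88


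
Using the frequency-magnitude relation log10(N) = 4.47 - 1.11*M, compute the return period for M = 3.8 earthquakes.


log10(N) = 4.47 - 1.11*3.8 = 0.252
N = 10^0.252 = 1.786488
T = 1/N = 1/1.786488 = 0.5598 years

0.5598


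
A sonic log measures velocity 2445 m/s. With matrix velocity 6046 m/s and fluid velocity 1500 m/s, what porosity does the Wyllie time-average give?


1/V - 1/Vm = 1/2445 - 1/6046 = 0.0002436
1/Vf - 1/Vm = 1/1500 - 1/6046 = 0.00050127
phi = 0.0002436 / 0.00050127 = 0.486

0.486


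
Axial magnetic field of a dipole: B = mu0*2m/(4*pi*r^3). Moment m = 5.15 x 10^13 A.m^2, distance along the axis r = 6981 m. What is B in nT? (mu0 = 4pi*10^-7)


m = 5.15 x 10^13 = 51500000000000 A.m^2
2m = 103000000000000 A.m^2
r^3 = 6981^3 = 340214574141
B = (4pi*10^-7) * 103000000000000 / (4*pi * 340214574141) * 1e9
= 129433617.327899 / 4275262427062.18 * 1e9
= 30275.0111 nT

30275.0111


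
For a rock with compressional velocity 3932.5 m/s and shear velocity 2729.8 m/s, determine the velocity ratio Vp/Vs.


Vp/Vs = 3932.5 / 2729.8
= 1.4406

1.4406


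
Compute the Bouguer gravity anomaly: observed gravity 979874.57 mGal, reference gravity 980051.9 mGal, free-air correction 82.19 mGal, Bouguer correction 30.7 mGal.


BA = g_obs - g_ref + FAC - BC
= 979874.57 - 980051.9 + 82.19 - 30.7
= -125.84 mGal

-125.84


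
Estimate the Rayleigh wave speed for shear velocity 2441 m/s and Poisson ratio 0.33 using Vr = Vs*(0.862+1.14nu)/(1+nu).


Numerator factor = 0.862 + 1.14*0.33 = 1.2382
Denominator = 1 + 0.33 = 1.33
Vr = 2441 * 1.2382 / 1.33 = 2272.52 m/s

2272.52


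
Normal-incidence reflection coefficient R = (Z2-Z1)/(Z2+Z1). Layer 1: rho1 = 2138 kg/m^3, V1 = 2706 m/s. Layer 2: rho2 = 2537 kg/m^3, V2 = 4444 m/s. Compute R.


Z1 = 2138 * 2706 = 5785428
Z2 = 2537 * 4444 = 11274428
R = (11274428 - 5785428) / (11274428 + 5785428) = 5489000 / 17059856 = 0.3217

0.3217
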